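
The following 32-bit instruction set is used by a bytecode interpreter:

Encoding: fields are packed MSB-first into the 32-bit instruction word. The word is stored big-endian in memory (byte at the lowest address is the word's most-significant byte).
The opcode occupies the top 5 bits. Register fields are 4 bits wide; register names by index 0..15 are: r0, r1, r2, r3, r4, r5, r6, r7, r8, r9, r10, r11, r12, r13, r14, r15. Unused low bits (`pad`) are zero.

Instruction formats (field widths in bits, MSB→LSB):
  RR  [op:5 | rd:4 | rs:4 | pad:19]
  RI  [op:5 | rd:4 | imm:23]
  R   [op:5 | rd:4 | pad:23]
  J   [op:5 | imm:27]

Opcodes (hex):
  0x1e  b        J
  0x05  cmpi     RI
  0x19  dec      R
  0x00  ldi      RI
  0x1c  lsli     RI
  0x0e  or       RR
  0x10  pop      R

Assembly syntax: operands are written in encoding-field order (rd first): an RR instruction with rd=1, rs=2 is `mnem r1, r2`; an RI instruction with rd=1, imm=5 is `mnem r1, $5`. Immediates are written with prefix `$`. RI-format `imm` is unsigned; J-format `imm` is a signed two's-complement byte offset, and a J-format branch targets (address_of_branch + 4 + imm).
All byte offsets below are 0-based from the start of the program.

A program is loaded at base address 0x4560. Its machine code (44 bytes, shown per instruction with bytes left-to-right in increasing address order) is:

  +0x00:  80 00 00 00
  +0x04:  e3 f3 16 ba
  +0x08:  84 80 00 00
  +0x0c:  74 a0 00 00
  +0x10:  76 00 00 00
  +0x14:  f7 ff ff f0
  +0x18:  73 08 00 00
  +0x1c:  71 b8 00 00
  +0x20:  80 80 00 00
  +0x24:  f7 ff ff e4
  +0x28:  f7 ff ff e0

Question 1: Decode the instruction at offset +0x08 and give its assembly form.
+0x08: 84 80 00 00 ⇒ word 0x84800000 (big)
  top 5b → 0x10 → pop [R]
  [26:23] rd=9 = r9

pop r9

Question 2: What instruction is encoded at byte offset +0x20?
+0x20: 80 80 00 00 ⇒ word 0x80800000 (big)
  top 5b → 0x10 → pop [R]
  rd: (w>>23)&0xf=0x1 → r1

pop r1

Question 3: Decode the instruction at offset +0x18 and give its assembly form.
@+18  big-endian(73 08 00 00) = 0x73080000
  opcode bits[31:27]=0xe: or/RR
  rd@[26:23]=0x6 ⇒ r6
  rs@[22:19]=0x1 ⇒ r1

or r6, r1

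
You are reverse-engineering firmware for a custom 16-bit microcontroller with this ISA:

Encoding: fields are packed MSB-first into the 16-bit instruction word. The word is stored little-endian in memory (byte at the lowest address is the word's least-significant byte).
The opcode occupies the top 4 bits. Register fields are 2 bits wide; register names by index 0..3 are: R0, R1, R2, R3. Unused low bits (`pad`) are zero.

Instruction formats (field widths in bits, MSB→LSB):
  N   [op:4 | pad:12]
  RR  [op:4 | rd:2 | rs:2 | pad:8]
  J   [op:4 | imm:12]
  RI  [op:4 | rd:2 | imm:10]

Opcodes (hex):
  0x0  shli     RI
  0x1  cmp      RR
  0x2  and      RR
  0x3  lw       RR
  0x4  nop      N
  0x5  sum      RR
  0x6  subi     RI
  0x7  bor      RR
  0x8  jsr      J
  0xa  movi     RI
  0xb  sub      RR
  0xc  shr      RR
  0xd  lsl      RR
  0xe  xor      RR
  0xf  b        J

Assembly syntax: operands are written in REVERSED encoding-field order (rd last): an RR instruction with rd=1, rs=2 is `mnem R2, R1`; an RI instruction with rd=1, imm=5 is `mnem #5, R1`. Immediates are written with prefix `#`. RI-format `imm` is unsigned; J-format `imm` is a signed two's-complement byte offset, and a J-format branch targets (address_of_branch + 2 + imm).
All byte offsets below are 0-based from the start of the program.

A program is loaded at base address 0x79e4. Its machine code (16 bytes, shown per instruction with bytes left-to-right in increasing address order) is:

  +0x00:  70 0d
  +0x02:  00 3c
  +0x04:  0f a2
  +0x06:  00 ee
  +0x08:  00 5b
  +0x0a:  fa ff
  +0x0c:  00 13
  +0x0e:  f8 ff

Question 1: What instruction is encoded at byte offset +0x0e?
@+0e  little-endian(f8 ff) = 0xfff8
  opcode bits[15:12]=0xf: b/J
  imm: (w>>0)&0xfff=0xff8 (s12→-8) → #-8

b #-8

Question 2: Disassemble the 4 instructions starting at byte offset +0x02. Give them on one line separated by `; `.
lw R0, R3; movi #527, R0; xor R2, R3; sum R3, R2

+0x02: 00 3c ⇒ word 0x3c00 (little)
  top 4b → 0x3 → lw [RR]
  [11:10] rd=3 = R3
  [9:8] rs=0 = R0
+0x04: 0f a2 ⇒ word 0xa20f (little)
  top 4b → 0xa → movi [RI]
  [11:10] rd=0 = R0
  [9:0] imm=527 = #527
+0x06: 00 ee ⇒ word 0xee00 (little)
  top 4b → 0xe → xor [RR]
  [11:10] rd=3 = R3
  [9:8] rs=2 = R2
+0x08: 00 5b ⇒ word 0x5b00 (little)
  top 4b → 0x5 → sum [RR]
  [11:10] rd=2 = R2
  [9:8] rs=3 = R3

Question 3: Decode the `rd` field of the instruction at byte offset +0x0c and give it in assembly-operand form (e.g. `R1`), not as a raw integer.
R0

[0c] 00 13 → 0x1300
  op=0x1300>>12=0x1 ⇒ cmp (RR)
  rd@[11:10]=0x0 ⇒ R0
  rs@[9:8]=0x3 ⇒ R3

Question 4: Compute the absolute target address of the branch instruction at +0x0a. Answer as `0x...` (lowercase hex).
0x79ea

[0a] fa ff → 0xfffa
  opcode bits[15:12]=0xf: b/J
  imm: (w>>0)&0xfff=0xffa (s12→-6) → #-6
  target = base 0x79e4 + off 0x0a + 2 + imm -6 = 0x79ea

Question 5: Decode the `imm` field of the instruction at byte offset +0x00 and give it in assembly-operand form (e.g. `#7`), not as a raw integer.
#368

+0x00: 70 0d ⇒ word 0x0d70 (little)
  opcode bits[15:12]=0x0: shli/RI
  [11:10] rd=3 = R3
  [9:0] imm=368 = #368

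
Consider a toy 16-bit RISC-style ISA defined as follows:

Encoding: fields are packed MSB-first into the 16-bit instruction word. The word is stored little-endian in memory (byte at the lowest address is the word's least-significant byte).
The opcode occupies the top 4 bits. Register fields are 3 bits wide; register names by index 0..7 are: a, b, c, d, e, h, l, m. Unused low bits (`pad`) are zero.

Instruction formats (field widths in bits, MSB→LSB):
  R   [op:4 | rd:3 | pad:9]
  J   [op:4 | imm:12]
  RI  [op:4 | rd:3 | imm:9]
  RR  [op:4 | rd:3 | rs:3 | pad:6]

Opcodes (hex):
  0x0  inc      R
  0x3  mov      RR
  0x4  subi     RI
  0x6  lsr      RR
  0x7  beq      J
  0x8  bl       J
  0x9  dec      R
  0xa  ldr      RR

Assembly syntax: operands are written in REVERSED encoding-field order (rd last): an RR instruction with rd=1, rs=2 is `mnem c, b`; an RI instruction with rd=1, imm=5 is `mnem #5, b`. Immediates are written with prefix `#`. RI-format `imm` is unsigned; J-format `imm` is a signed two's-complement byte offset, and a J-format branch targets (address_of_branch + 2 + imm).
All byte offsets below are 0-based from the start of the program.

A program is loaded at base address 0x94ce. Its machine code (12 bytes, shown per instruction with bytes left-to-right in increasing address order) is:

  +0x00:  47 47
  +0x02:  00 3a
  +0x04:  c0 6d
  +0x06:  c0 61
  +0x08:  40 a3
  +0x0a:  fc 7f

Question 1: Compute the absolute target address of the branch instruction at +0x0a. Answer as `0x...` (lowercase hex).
0x94d6

[0a] fc 7f → 0x7ffc
  opcode bits[15:12]=0x7: beq/J
  imm@[11:0]=0xffc (s12→-4) ⇒ #-4
  target = base 0x94ce + off 0x0a + 2 + imm -4 = 0x94d6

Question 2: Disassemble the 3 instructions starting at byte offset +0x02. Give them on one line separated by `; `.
+0x02: 00 3a ⇒ word 0x3a00 (little)
  opcode bits[15:12]=0x3: mov/RR
  rd: (w>>9)&0x7=0x5 → h
  rs: (w>>6)&0x7=0x0 → a
+0x04: c0 6d ⇒ word 0x6dc0 (little)
  opcode bits[15:12]=0x6: lsr/RR
  rd: (w>>9)&0x7=0x6 → l
  rs: (w>>6)&0x7=0x7 → m
+0x06: c0 61 ⇒ word 0x61c0 (little)
  opcode bits[15:12]=0x6: lsr/RR
  rd: (w>>9)&0x7=0x0 → a
  rs: (w>>6)&0x7=0x7 → m

mov a, h; lsr m, l; lsr m, a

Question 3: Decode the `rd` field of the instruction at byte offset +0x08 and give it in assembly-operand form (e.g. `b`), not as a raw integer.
b

@+08  little-endian(40 a3) = 0xa340
  op=0xa340>>12=0xa ⇒ ldr (RR)
  rd@[11:9]=0x1 ⇒ b
  rs@[8:6]=0x5 ⇒ h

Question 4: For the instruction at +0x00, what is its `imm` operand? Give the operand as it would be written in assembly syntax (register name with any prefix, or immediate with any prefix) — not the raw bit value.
off 0x00: read 47 47 as little → 0x4747
  top 4b → 0x4 → subi [RI]
  [11:9] rd=3 = d
  [8:0] imm=327 = #327

#327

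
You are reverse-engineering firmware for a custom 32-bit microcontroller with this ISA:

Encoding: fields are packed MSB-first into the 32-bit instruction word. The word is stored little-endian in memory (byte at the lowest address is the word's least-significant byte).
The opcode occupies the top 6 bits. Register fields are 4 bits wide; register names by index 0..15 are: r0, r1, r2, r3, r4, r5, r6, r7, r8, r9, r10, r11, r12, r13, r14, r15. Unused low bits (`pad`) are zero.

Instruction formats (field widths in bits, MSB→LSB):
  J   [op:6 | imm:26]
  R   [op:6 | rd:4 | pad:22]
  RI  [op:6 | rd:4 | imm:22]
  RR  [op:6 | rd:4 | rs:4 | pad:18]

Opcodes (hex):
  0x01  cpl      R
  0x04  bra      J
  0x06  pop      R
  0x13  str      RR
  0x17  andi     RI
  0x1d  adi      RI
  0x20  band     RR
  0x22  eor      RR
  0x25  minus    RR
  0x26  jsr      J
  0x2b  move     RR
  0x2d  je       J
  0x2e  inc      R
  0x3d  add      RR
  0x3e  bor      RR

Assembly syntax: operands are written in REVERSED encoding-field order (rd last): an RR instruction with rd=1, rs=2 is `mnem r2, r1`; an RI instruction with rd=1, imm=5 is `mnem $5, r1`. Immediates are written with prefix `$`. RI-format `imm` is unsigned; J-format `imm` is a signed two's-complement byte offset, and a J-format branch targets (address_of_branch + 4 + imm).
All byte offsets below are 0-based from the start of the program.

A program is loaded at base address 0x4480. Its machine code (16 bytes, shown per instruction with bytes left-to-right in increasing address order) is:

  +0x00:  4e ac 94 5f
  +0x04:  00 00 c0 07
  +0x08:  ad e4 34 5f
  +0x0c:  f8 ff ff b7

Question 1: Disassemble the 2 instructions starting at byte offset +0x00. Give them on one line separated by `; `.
andi $1354830, r14; cpl r15

off 0x00: read 4e ac 94 5f as little → 0x5f94ac4e
  opcode bits[31:26]=0x17: andi/RI
  rd: (w>>22)&0xf=0xe → r14
  imm: (w>>0)&0x3fffff=0x14ac4e → $1354830
off 0x04: read 00 00 c0 07 as little → 0x07c00000
  opcode bits[31:26]=0x1: cpl/R
  rd: (w>>22)&0xf=0xf → r15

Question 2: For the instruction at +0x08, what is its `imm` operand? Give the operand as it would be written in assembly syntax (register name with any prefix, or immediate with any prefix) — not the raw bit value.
@+08  little-endian(ad e4 34 5f) = 0x5f34e4ad
  top 6b → 0x17 → andi [RI]
  rd: (w>>22)&0xf=0xc → r12
  imm: (w>>0)&0x3fffff=0x34e4ad → $3466413

$3466413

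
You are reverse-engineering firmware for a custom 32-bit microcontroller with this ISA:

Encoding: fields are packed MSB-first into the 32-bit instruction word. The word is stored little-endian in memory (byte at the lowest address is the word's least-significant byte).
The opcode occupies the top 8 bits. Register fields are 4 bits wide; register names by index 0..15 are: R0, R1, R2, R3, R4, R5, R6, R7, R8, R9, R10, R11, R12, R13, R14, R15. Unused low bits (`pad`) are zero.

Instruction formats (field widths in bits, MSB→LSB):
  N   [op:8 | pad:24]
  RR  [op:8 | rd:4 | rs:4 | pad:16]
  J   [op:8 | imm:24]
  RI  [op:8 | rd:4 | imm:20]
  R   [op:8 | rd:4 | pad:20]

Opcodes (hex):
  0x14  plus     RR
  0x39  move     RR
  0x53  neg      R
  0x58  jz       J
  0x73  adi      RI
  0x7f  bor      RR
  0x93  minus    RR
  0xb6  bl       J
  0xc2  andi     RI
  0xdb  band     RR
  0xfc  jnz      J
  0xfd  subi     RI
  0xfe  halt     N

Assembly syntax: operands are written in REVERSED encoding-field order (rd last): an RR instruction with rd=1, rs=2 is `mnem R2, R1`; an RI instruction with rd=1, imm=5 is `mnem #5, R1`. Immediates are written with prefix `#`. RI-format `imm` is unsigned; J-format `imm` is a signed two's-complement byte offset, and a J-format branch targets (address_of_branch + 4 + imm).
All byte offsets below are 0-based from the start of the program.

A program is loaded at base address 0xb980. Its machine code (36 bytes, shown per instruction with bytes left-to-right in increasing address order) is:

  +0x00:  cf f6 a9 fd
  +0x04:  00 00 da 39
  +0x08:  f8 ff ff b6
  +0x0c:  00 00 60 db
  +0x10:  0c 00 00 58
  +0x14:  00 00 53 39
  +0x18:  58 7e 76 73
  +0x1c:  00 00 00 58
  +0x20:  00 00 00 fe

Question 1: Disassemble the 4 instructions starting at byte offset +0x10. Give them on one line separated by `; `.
jz #12; move R3, R5; adi #425560, R7; jz #0

@+10  little-endian(0c 00 00 58) = 0x5800000c
  opcode bits[31:24]=0x58: jz/J
  imm@[23:0]=0xc ⇒ #12
@+14  little-endian(00 00 53 39) = 0x39530000
  opcode bits[31:24]=0x39: move/RR
  rd@[23:20]=0x5 ⇒ R5
  rs@[19:16]=0x3 ⇒ R3
@+18  little-endian(58 7e 76 73) = 0x73767e58
  opcode bits[31:24]=0x73: adi/RI
  rd@[23:20]=0x7 ⇒ R7
  imm@[19:0]=0x67e58 ⇒ #425560
@+1c  little-endian(00 00 00 58) = 0x58000000
  opcode bits[31:24]=0x58: jz/J
  imm@[23:0]=0x0 ⇒ #0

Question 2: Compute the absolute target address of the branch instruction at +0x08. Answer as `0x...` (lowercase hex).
+0x08: f8 ff ff b6 ⇒ word 0xb6fffff8 (little)
  opcode bits[31:24]=0xb6: bl/J
  imm: (w>>0)&0xffffff=0xfffff8 (s24→-8) → #-8
  target = base 0xb980 + off 0x08 + 4 + imm -8 = 0xb984

0xb984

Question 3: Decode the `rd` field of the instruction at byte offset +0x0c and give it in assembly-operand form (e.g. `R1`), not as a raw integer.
off 0x0c: read 00 00 60 db as little → 0xdb600000
  top 8b → 0xdb → band [RR]
  rd@[23:20]=0x6 ⇒ R6
  rs@[19:16]=0x0 ⇒ R0

R6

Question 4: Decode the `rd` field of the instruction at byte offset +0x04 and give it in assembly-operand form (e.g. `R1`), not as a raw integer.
@+04  little-endian(00 00 da 39) = 0x39da0000
  opcode bits[31:24]=0x39: move/RR
  rd: (w>>20)&0xf=0xd → R13
  rs: (w>>16)&0xf=0xa → R10

R13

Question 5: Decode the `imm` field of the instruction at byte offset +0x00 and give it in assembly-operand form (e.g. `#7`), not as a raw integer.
@+00  little-endian(cf f6 a9 fd) = 0xfda9f6cf
  op=0xfda9f6cf>>24=0xfd ⇒ subi (RI)
  [23:20] rd=10 = R10
  [19:0] imm=653007 = #653007

#653007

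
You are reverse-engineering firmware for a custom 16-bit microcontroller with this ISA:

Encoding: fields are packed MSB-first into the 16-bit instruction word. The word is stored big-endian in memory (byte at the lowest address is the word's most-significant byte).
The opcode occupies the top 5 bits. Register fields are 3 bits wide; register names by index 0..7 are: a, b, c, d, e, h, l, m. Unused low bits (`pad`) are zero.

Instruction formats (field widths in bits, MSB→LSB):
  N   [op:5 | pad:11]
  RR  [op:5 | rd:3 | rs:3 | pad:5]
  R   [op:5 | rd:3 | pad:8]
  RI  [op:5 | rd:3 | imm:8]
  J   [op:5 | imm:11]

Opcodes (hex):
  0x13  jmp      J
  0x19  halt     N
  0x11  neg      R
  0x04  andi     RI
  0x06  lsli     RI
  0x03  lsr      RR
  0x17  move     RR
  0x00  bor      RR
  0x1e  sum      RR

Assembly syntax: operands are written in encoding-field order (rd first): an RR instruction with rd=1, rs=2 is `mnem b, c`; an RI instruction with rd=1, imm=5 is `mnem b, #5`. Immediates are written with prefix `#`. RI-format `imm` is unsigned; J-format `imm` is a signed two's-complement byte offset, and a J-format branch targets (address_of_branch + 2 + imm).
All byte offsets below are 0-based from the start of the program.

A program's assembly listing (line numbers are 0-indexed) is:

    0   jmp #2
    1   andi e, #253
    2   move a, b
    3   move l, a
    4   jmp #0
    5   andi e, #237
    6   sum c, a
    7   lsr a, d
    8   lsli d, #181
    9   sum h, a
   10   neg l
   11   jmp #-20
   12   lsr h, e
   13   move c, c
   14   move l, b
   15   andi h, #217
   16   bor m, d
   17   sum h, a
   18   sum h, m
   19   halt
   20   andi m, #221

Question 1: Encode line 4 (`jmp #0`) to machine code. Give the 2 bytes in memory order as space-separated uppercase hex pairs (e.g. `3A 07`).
98 00

L4: jmp op=0x13:5|imm=0:11 ⇒ 0x9800 ⇒ big 98 00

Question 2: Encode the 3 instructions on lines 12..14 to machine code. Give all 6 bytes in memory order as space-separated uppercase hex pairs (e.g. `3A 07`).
1D 80 BA 40 BE 20

12. lsr fields op=0x3:5|rd=5:3|rs=4:3|pad=0:5 → word 1d80h → 1d 80
13. move fields op=0x17:5|rd=2:3|rs=2:3|pad=0:5 → word ba40h → ba 40
14. move fields op=0x17:5|rd=6:3|rs=1:3|pad=0:5 → word be20h → be 20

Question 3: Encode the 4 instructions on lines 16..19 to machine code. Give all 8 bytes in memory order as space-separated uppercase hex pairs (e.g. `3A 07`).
line 16 (bor): pack op=0x0:5|rd=7:3|rs=3:3|pad=0:5 = 0x0760; big→ 07 60
line 17 (sum): pack op=0x1e:5|rd=5:3|rs=0:3|pad=0:5 = 0xf500; big→ f5 00
line 18 (sum): pack op=0x1e:5|rd=5:3|rs=7:3|pad=0:5 = 0xf5e0; big→ f5 e0
line 19 (halt): pack op=0x19:5|pad=0:11 = 0xc800; big→ c8 00

07 60 F5 00 F5 E0 C8 00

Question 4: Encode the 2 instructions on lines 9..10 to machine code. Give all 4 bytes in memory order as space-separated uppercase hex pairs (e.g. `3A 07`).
F5 00 8E 00

9. sum fields op=0x1e:5|rd=5:3|rs=0:3|pad=0:5 → word f500h → f5 00
10. neg fields op=0x11:5|rd=6:3|pad=0:8 → word 8e00h → 8e 00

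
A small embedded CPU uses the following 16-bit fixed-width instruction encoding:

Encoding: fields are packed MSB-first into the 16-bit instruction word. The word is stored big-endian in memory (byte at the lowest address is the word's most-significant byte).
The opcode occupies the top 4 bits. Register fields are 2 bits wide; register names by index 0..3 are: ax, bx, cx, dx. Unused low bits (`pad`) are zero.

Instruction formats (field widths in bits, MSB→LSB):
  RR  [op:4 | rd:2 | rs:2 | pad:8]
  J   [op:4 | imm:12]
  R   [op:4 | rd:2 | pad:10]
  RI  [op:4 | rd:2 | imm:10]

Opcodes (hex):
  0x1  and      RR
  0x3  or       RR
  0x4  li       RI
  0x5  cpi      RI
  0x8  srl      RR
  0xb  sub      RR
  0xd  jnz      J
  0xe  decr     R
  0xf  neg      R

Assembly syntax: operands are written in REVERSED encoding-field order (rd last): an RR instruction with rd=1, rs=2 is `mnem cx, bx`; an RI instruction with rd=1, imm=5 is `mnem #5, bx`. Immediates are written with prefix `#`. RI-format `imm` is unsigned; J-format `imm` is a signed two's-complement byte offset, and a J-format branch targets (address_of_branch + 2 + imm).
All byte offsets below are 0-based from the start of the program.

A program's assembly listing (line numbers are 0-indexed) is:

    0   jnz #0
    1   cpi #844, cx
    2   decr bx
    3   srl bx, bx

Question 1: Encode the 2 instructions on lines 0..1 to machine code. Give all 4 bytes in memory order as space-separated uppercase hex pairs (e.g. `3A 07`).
D0 00 5B 4C

0. jnz fields op=0xd:4|imm=0:12 → word d000h → d0 00
1. cpi fields op=0x5:4|rd=2:2|imm=844:10 → word 5b4ch → 5b 4c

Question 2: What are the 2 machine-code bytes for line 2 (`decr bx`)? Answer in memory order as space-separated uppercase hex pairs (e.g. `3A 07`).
E4 00

L2: decr op=0xe:4|rd=1:2|pad=0:10 ⇒ 0xe400 ⇒ big e4 00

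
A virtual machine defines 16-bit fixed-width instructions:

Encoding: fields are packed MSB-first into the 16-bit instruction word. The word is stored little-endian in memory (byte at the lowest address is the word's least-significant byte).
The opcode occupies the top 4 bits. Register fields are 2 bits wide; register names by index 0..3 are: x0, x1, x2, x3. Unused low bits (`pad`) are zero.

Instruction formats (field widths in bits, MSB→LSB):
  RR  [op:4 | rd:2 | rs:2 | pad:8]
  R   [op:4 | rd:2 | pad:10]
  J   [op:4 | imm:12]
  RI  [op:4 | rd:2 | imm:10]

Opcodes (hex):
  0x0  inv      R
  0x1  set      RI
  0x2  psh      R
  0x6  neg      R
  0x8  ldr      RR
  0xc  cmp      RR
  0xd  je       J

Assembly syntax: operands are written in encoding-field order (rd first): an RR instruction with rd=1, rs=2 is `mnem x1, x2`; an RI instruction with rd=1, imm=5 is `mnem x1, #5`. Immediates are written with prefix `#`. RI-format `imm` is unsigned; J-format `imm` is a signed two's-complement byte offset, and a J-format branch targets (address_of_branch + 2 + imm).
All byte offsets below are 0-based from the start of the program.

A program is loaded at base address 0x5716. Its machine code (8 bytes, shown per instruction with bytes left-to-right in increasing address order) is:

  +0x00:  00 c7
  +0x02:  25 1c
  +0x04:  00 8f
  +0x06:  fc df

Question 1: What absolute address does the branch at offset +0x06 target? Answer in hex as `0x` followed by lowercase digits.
off 0x06: read fc df as little → 0xdffc
  op=0xdffc>>12=0xd ⇒ je (J)
  imm@[11:0]=0xffc (s12→-4) ⇒ #-4
  target = base 0x5716 + off 0x06 + 2 + imm -4 = 0x571a

0x571a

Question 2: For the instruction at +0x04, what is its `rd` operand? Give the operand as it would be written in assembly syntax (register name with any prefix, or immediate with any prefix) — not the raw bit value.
@+04  little-endian(00 8f) = 0x8f00
  op=0x8f00>>12=0x8 ⇒ ldr (RR)
  [11:10] rd=3 = x3
  [9:8] rs=3 = x3

x3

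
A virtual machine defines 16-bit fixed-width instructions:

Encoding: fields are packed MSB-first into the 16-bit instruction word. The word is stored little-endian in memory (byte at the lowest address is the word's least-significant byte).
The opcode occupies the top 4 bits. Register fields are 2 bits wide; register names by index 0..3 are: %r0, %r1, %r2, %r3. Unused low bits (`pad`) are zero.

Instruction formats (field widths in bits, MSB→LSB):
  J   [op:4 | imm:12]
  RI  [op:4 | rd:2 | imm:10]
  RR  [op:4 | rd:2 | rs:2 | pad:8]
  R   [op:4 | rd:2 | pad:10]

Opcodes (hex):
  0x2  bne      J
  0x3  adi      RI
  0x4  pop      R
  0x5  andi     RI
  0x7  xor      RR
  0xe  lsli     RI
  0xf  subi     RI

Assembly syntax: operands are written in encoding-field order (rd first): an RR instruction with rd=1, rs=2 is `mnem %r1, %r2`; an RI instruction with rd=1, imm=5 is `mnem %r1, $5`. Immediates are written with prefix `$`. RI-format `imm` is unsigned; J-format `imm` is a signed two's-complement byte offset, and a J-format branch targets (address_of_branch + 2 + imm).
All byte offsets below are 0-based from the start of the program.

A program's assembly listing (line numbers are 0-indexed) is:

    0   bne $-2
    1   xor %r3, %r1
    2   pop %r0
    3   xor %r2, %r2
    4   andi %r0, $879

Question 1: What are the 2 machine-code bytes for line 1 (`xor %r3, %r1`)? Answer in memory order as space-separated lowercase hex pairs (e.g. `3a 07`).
1. xor fields op=0x7:4|rd=3:2|rs=1:2|pad=0:8 → word 7d00h → 00 7d

00 7d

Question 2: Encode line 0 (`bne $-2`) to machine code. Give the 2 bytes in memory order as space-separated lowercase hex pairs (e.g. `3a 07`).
L0: bne op=0x2:4|imm=-2:12 ⇒ 0x2ffe ⇒ little fe 2f

fe 2f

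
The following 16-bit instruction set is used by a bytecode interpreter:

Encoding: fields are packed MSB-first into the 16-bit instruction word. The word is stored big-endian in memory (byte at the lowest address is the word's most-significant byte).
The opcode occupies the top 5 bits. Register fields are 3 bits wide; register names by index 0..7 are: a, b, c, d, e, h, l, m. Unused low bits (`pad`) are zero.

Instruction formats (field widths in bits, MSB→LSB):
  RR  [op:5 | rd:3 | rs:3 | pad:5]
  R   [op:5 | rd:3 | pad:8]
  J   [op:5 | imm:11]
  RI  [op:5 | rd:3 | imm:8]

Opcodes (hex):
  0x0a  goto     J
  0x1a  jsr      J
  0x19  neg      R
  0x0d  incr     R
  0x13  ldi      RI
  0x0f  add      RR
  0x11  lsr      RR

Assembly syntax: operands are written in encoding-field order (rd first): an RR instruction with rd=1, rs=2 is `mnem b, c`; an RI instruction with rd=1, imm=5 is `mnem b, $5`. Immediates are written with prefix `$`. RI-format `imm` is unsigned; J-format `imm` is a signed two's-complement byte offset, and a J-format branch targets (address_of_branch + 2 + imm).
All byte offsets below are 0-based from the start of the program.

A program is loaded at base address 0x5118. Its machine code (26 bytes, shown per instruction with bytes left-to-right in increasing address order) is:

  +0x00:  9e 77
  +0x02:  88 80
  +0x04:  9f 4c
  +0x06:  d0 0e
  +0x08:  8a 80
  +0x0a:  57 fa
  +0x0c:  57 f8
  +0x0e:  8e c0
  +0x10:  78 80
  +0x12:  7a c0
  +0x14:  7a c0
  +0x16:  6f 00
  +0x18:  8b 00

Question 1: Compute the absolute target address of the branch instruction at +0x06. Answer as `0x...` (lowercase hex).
0x512e

@+06  big-endian(d0 0e) = 0xd00e
  op=0xd00e>>11=0x1a ⇒ jsr (J)
  imm: (w>>0)&0x7ff=0xe → $14
  target = base 0x5118 + off 0x06 + 2 + imm 14 = 0x512e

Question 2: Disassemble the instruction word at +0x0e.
lsr l, l

@+0e  big-endian(8e c0) = 0x8ec0
  top 5b → 0x11 → lsr [RR]
  rd: (w>>8)&0x7=0x6 → l
  rs: (w>>5)&0x7=0x6 → l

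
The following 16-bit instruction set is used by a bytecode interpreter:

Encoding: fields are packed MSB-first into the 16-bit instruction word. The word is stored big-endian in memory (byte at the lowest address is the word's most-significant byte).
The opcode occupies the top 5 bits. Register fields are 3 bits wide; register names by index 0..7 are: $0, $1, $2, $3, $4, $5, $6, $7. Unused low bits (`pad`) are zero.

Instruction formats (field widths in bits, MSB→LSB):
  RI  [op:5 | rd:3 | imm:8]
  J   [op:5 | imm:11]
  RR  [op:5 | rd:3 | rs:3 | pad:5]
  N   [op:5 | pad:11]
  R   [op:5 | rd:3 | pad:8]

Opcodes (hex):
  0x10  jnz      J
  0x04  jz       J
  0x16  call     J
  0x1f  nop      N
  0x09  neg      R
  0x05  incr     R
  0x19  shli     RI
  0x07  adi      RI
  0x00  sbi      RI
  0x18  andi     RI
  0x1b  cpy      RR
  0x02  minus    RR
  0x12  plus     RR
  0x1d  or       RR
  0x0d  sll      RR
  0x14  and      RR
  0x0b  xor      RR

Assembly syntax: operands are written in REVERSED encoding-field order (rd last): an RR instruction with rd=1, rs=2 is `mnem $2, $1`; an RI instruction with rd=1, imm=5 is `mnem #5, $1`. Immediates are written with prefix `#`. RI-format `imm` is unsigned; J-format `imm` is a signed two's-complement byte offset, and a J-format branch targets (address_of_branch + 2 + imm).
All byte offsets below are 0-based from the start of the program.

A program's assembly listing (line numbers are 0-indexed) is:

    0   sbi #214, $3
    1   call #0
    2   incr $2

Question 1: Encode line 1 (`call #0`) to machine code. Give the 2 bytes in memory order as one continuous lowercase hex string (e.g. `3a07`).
line 1 (call): pack op=0x16:5|imm=0:11 = 0xb000; big→ b0 00

b000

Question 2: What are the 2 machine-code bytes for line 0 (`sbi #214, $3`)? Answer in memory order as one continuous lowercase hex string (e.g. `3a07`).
line 0 (sbi): pack op=0x0:5|rd=3:3|imm=214:8 = 0x03d6; big→ 03 d6

03d6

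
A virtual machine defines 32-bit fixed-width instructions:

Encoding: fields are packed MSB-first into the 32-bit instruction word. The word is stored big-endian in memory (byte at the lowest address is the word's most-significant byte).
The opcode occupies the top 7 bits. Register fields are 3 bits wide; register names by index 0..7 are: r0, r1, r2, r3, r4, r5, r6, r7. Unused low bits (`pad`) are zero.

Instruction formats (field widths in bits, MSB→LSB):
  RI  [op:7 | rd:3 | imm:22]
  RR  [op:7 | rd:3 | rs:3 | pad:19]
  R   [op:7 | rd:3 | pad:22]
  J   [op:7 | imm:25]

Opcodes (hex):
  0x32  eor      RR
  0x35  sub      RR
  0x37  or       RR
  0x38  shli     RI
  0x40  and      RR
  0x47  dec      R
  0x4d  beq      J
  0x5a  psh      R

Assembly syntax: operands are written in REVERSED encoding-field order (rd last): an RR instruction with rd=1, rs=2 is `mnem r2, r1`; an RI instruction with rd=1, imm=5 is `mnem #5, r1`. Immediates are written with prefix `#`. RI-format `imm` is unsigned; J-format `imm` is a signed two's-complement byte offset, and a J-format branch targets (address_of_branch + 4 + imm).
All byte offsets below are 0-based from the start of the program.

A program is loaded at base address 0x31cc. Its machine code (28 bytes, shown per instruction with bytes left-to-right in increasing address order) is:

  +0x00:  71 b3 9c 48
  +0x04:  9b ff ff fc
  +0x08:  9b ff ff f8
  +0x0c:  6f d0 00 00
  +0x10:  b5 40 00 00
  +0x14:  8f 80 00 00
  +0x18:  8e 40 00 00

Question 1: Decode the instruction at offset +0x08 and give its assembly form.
@+08  big-endian(9b ff ff f8) = 0x9bfffff8
  top 7b → 0x4d → beq [J]
  imm: (w>>0)&0x1ffffff=0x1fffff8 (s25→-8) → #-8

beq #-8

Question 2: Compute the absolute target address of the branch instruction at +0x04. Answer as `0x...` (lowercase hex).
0x31d0

+0x04: 9b ff ff fc ⇒ word 0x9bfffffc (big)
  op=0x9bfffffc>>25=0x4d ⇒ beq (J)
  imm: (w>>0)&0x1ffffff=0x1fffffc (s25→-4) → #-4
  target = base 0x31cc + off 0x04 + 4 + imm -4 = 0x31d0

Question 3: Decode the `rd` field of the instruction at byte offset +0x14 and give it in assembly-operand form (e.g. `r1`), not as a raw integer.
r6

+0x14: 8f 80 00 00 ⇒ word 0x8f800000 (big)
  top 7b → 0x47 → dec [R]
  rd: (w>>22)&0x7=0x6 → r6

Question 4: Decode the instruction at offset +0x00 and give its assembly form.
shli #3382344, r6

[00] 71 b3 9c 48 → 0x71b39c48
  op=0x71b39c48>>25=0x38 ⇒ shli (RI)
  rd: (w>>22)&0x7=0x6 → r6
  imm: (w>>0)&0x3fffff=0x339c48 → #3382344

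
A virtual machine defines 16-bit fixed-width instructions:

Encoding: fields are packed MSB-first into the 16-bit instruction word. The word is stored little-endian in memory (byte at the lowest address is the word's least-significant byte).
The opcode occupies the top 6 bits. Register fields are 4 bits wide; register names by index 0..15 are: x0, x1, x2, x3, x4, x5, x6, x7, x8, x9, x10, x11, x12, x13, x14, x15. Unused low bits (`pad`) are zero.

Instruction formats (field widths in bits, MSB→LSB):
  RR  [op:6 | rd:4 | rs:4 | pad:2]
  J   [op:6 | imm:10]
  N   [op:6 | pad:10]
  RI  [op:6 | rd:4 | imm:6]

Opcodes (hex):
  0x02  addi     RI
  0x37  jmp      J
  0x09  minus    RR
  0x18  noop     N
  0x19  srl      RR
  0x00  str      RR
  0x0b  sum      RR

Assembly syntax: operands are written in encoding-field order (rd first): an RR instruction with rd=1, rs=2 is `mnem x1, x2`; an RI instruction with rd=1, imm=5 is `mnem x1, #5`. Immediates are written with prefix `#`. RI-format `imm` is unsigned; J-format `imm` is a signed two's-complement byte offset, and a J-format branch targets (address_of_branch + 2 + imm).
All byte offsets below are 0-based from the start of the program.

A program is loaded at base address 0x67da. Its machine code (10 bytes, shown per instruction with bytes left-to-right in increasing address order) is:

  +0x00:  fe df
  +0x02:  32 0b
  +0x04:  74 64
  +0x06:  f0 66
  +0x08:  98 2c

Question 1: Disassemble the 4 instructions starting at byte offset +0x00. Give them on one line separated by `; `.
jmp #-2; addi x12, #50; srl x1, x13; srl x11, x12

+0x00: fe df ⇒ word 0xdffe (little)
  op=0xdffe>>10=0x37 ⇒ jmp (J)
  imm: (w>>0)&0x3ff=0x3fe (s10→-2) → #-2
+0x02: 32 0b ⇒ word 0x0b32 (little)
  op=0x0b32>>10=0x2 ⇒ addi (RI)
  rd: (w>>6)&0xf=0xc → x12
  imm: (w>>0)&0x3f=0x32 → #50
+0x04: 74 64 ⇒ word 0x6474 (little)
  op=0x6474>>10=0x19 ⇒ srl (RR)
  rd: (w>>6)&0xf=0x1 → x1
  rs: (w>>2)&0xf=0xd → x13
+0x06: f0 66 ⇒ word 0x66f0 (little)
  op=0x66f0>>10=0x19 ⇒ srl (RR)
  rd: (w>>6)&0xf=0xb → x11
  rs: (w>>2)&0xf=0xc → x12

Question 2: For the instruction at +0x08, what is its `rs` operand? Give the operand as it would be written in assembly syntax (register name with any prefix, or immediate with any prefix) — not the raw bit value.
x6

off 0x08: read 98 2c as little → 0x2c98
  opcode bits[15:10]=0xb: sum/RR
  [9:6] rd=2 = x2
  [5:2] rs=6 = x6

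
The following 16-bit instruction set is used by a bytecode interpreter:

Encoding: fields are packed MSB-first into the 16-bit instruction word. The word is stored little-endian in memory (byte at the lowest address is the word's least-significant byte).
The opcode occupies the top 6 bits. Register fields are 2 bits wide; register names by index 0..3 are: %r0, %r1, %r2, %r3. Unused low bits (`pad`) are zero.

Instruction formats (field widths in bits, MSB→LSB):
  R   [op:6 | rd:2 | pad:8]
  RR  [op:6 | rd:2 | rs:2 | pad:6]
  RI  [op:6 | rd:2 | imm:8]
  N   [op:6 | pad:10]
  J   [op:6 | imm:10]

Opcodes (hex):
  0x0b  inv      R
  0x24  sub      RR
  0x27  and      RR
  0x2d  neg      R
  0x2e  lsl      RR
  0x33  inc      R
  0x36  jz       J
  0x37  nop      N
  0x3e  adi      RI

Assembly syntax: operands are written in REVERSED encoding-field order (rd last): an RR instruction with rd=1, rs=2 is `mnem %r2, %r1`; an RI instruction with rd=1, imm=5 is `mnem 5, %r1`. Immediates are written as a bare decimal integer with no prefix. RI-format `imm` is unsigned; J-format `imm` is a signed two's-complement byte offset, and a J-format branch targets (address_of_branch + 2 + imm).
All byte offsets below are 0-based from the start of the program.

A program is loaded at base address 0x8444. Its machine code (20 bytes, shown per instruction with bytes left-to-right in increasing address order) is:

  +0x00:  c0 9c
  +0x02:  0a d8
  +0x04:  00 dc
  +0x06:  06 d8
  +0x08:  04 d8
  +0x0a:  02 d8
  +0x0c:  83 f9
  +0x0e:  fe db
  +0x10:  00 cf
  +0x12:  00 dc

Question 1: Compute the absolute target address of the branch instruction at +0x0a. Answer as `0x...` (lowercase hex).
off 0x0a: read 02 d8 as little → 0xd802
  opcode bits[15:10]=0x36: jz/J
  imm@[9:0]=0x2 ⇒ 2
  target = base 0x8444 + off 0x0a + 2 + imm 2 = 0x8452

0x8452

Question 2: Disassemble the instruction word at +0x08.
[08] 04 d8 → 0xd804
  top 6b → 0x36 → jz [J]
  imm@[9:0]=0x4 ⇒ 4

jz 4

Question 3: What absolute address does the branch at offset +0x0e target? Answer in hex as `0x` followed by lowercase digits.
[0e] fe db → 0xdbfe
  opcode bits[15:10]=0x36: jz/J
  [9:0] imm=1022 (s10→-2) = -2
  target = base 0x8444 + off 0x0e + 2 + imm -2 = 0x8452

0x8452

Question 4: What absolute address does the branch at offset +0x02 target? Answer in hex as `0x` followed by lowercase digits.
@+02  little-endian(0a d8) = 0xd80a
  opcode bits[15:10]=0x36: jz/J
  imm@[9:0]=0xa ⇒ 10
  target = base 0x8444 + off 0x02 + 2 + imm 10 = 0x8452

0x8452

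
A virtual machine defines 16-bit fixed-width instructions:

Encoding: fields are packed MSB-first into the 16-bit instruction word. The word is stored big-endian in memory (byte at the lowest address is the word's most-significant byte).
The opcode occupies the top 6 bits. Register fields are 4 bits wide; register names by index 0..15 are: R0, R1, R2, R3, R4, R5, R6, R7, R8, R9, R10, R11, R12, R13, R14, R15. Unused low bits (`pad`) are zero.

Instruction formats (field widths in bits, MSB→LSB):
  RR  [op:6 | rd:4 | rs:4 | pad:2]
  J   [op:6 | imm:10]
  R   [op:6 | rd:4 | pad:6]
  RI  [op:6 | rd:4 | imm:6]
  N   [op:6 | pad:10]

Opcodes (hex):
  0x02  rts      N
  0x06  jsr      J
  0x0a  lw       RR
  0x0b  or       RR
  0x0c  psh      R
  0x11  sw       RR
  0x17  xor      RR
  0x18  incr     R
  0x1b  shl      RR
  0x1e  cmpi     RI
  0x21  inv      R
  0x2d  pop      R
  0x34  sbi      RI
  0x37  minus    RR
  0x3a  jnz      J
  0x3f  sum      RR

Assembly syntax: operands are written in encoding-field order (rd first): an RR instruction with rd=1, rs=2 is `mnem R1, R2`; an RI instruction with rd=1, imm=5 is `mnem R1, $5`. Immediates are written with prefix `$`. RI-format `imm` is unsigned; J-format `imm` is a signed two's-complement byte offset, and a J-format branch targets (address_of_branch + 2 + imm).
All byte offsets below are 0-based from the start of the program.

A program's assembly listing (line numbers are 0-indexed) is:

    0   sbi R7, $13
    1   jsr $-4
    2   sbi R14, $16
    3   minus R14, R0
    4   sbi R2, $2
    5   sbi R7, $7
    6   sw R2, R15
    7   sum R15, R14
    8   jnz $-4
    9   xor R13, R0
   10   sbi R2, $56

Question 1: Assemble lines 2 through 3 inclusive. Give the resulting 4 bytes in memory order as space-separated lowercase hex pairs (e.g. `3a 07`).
L2: sbi op=0x34:6|rd=14:4|imm=16:6 ⇒ 0xd390 ⇒ big d3 90
L3: minus op=0x37:6|rd=14:4|rs=0:4|pad=0:2 ⇒ 0xdf80 ⇒ big df 80

d3 90 df 80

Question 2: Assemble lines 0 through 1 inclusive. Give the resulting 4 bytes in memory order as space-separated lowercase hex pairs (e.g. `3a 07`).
d1 cd 1b fc

L0: sbi op=0x34:6|rd=7:4|imm=13:6 ⇒ 0xd1cd ⇒ big d1 cd
L1: jsr op=0x6:6|imm=-4:10 ⇒ 0x1bfc ⇒ big 1b fc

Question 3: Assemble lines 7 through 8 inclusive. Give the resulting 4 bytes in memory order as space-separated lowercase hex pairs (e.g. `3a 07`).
ff f8 eb fc

L7: sum op=0x3f:6|rd=15:4|rs=14:4|pad=0:2 ⇒ 0xfff8 ⇒ big ff f8
L8: jnz op=0x3a:6|imm=-4:10 ⇒ 0xebfc ⇒ big eb fc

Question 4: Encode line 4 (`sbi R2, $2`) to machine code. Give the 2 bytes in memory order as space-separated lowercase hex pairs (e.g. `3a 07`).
d0 82

L4: sbi op=0x34:6|rd=2:4|imm=2:6 ⇒ 0xd082 ⇒ big d0 82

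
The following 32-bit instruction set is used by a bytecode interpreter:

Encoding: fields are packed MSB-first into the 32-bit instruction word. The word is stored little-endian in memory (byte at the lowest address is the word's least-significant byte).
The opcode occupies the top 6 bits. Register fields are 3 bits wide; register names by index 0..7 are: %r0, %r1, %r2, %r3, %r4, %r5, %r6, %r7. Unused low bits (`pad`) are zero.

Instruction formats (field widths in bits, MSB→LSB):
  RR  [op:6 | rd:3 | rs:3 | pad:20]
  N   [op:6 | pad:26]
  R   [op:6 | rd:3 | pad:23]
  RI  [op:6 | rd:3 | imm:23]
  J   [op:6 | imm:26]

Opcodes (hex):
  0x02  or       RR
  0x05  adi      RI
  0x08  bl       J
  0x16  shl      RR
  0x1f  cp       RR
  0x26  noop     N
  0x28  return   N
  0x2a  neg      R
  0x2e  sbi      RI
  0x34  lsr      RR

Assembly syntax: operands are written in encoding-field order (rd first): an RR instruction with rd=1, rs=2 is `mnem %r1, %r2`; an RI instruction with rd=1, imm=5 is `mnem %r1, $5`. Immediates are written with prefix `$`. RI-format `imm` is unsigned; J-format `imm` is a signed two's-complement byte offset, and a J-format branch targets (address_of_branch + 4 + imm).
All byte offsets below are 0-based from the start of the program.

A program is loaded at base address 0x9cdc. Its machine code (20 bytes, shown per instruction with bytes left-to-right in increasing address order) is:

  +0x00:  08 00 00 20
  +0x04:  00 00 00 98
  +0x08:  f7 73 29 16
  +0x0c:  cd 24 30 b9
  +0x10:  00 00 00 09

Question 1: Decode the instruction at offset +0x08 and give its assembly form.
[08] f7 73 29 16 → 0x162973f7
  opcode bits[31:26]=0x5: adi/RI
  [25:23] rd=4 = %r4
  [22:0] imm=2716663 = $2716663

adi %r4, $2716663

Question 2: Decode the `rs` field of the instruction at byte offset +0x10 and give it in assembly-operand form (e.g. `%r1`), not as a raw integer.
%r0

+0x10: 00 00 00 09 ⇒ word 0x09000000 (little)
  op=0x09000000>>26=0x2 ⇒ or (RR)
  rd: (w>>23)&0x7=0x2 → %r2
  rs: (w>>20)&0x7=0x0 → %r0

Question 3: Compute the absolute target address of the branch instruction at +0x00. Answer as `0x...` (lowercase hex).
[00] 08 00 00 20 → 0x20000008
  top 6b → 0x8 → bl [J]
  imm: (w>>0)&0x3ffffff=0x8 → $8
  target = base 0x9cdc + off 0x00 + 4 + imm 8 = 0x9ce8

0x9ce8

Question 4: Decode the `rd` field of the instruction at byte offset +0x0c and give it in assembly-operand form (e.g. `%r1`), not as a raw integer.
%r2

@+0c  little-endian(cd 24 30 b9) = 0xb93024cd
  top 6b → 0x2e → sbi [RI]
  [25:23] rd=2 = %r2
  [22:0] imm=3155149 = $3155149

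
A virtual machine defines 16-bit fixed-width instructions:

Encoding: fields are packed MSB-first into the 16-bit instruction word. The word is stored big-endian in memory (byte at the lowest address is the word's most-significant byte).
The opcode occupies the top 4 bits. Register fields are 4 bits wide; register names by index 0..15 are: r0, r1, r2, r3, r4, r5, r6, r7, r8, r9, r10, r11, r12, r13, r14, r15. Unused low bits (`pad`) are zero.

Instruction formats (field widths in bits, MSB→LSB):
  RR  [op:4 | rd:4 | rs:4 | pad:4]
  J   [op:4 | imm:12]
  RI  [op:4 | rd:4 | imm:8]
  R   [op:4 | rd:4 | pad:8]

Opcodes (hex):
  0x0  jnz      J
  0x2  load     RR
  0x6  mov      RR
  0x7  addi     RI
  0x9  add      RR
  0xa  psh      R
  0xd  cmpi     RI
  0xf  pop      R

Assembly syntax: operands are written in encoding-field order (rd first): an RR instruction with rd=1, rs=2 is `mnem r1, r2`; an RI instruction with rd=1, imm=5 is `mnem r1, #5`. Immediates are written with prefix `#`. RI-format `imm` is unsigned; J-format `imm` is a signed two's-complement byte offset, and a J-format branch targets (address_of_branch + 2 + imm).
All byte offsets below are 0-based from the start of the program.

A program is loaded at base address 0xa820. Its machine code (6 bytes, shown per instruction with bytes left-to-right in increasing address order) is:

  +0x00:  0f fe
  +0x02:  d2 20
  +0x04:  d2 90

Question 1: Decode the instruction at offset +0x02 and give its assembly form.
cmpi r2, #32

@+02  big-endian(d2 20) = 0xd220
  op=0xd220>>12=0xd ⇒ cmpi (RI)
  [11:8] rd=2 = r2
  [7:0] imm=32 = #32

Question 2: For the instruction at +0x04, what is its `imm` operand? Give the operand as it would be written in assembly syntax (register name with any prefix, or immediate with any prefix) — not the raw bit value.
#144

+0x04: d2 90 ⇒ word 0xd290 (big)
  op=0xd290>>12=0xd ⇒ cmpi (RI)
  rd@[11:8]=0x2 ⇒ r2
  imm@[7:0]=0x90 ⇒ #144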